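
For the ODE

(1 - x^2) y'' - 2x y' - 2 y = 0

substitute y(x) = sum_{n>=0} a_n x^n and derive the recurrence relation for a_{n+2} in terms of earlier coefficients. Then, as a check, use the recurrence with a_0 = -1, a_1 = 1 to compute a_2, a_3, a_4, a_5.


Substitute y = sum_n a_n x^n.
(1 - 1 x^2) y'' contributes (n+2)(n+1) a_{n+2} - n(n-1) a_n at x^n.
-2 x y'(x) contributes -2 n a_n at x^n.
-2 y(x) contributes -2 a_n at x^n.
Matching x^n: (n+2)(n+1) a_{n+2} + (-n(n-1) - 2 n - 2) a_n = 0.
Thus a_{n+2} = (n(n-1) + 2 n + 2) / ((n+1)(n+2)) * a_n.

Check with a_0 = -1, a_1 = 1 (apply the recurrence for n = 0, 1, 2, 3): a_0 = -1, a_1 = 1, a_2 = -1, a_3 = 2/3, a_4 = -2/3, a_5 = 7/15.

a_(n+2) = (n(n-1) + 2 n + 2) / ((n+1)(n+2)) * a_n; check: a_0 = -1, a_1 = 1, a_2 = -1, a_3 = 2/3, a_4 = -2/3, a_5 = 7/15


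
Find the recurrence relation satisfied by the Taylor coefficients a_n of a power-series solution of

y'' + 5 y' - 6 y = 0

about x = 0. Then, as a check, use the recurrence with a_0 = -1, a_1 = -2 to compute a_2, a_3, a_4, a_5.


Substitute y = sum_n a_n x^n.
y''(x) has coefficient (n+2)(n+1) a_{n+2} at x^n;
5 y'(x) has coefficient 5 (n+1) a_{n+1} at x^n;
-6 y(x) has coefficient -6 a_n at x^n.
Matching x^n: (n+2)(n+1) a_{n+2} + 5 (n+1) a_{n+1} - 6 a_n = 0.
Thus a_{n+2} = [-5 (n+1) a_{n+1} + 6 a_n] / ((n+1)(n+2)).

Check with a_0 = -1, a_1 = -2 (apply the recurrence for n = 0, 1, 2, 3): a_0 = -1, a_1 = -2, a_2 = 2, a_3 = -16/3, a_4 = 23/3, a_5 = -139/15.

a_(n+2) = [-5 (n+1) a_(n+1) + 6 a_n] / ((n+1)(n+2)); check: a_0 = -1, a_1 = -2, a_2 = 2, a_3 = -16/3, a_4 = 23/3, a_5 = -139/15


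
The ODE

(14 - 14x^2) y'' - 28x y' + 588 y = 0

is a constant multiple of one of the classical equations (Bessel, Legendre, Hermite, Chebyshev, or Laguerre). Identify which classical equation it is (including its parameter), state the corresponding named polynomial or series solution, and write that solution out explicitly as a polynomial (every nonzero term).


All three coefficients share the factor 14; dividing through by 14 gives  (1 - x^2) y'' - 2x y' + 42 y = 0.
This matches the Legendre equation (1 - x^2) y'' - 2x y' + n(n+1) y = 0 (note the -2x y' term) with n(n+1) = 42, so n = 6; the polynomial solution is P_6(x).
With y = sum_k a_k x^k, matching x^k gives (k+2)(k+1) a_{k+2} = [k(k+1) - n(n+1)] a_k = (k - 6)(k + 7) a_k. The right side vanishes at k = 6, so the series with the parity of 6 terminates at degree 6.
Standard normalization (P_n(1) = 1): leading coefficient (2n)!/(2^n (n!)^2) = 479001600/(64*518400) = 231/16, so a_6 = 231/16. Work downward with a_k = (k+1)(k+2) a_{k+2} / ((k - 6)(k + 7)):
  a_4 = (5)(6)(231/16) / ((4 - 6)(4 + 7)) = (3465/8)/(-22) = -315/16
  a_2 = (3)(4)(-315/16) / ((2 - 6)(2 + 7)) = (-945/4)/(-36) = 105/16
  a_0 = (1)(2)(105/16) / ((0 - 6)(0 + 7)) = (105/8)/(-42) = -5/16
Hence P_6(x) = 231 x^6/16 - 315 x^4/16 + 105 x^2/16 - 5/16.

P_6(x); series = 231 x^6/16 - 315 x^4/16 + 105 x^2/16 - 5/16


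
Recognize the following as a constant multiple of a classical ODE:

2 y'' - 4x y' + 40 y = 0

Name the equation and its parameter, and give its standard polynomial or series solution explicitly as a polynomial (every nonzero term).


All three coefficients share the factor 2; dividing through by 2 gives  y'' - 2x y' + 20 y = 0.
This matches the Hermite equation y'' - 2x y' + 2n y = 0 with 2n = 20, so n = 10; the polynomial solution is H_10(x).
With y = sum_k a_k x^k, matching x^k gives (k+2)(k+1) a_{k+2} = 2(k - n) a_k = 2(k - 10) a_k. The right side vanishes at k = 10, so the series with the parity of 10 terminates at degree 10.
Standard normalization: leading coefficient of H_n is 2^n, so a_10 = 2^10 = 1024. Work downward with a_k = (k+1)(k+2) a_{k+2} / (2(k - n)):
  a_8 = (9)(10)(1024) / (2(8 - 10)) = 92160/(-4) = -23040
  a_6 = (7)(8)(-23040) / (2(6 - 10)) = -1290240/(-8) = 161280
  a_4 = (5)(6)(161280) / (2(4 - 10)) = 4838400/(-12) = -403200
  a_2 = (3)(4)(-403200) / (2(2 - 10)) = -4838400/(-16) = 302400
  a_0 = (1)(2)(302400) / (2(0 - 10)) = 604800/(-20) = -30240
Hence H_10(x) = 1024 x^10 - 23040 x^8 + 161280 x^6 - 403200 x^4 + 302400 x^2 - 30240.

H_10(x); series = 1024 x^10 - 23040 x^8 + 161280 x^6 - 403200 x^4 + 302400 x^2 - 30240


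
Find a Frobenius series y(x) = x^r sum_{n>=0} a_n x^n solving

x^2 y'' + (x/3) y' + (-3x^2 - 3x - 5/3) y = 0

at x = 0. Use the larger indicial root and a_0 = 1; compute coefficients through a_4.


Write in Frobenius form y'' + (p(x)/x) y' + (q(x)/x^2) y = 0:
  p(x) = 1/3,  q(x) = -3x^2 - 3x - 5/3.
Indicial equation: r(r-1) + (1/3) r + (-5/3) = 0 -> roots r_1 = 5/3, r_2 = -1.
Take r = r_1 = 5/3. Let y(x) = x^r sum_{n>=0} a_n x^n with a_0 = 1.
Substitute y = x^r sum a_n x^n and match x^{r+n}. The recurrence is
  D(n) a_n - 3 a_{n-1} - 3 a_{n-2} = 0,  where D(n) = (r+n)(r+n-1) + (1/3)(r+n) + (-5/3).
  a_n = [3 a_{n-1} + 3 a_{n-2}] / D(n).
Since the indicial polynomial factors as (r - r_1)(r - r_2), D(n) = (r_1 + n - r_1)(r_1 + n - r_2) = n(n + 8/3).
Evaluating step by step (a_0 = 1):
  n = 1: D(1) = 1(1 + 8/3) = 11/3; numerator = 3(1) = 3; a_1 = (3)/(11/3) = 9/11
  n = 2: D(2) = 2(2 + 8/3) = 28/3; numerator = 3(9/11) + 3(1) = 60/11; a_2 = (60/11)/(28/3) = 45/77
  n = 3: D(3) = 3(3 + 8/3) = 17; numerator = 3(45/77) + 3(9/11) = 324/77; a_3 = (324/77)/(17) = 324/1309
  n = 4: D(4) = 4(4 + 8/3) = 80/3; numerator = 3(324/1309) + 3(45/77) = 297/119; a_4 = (297/119)/(80/3) = 891/9520

r = 5/3; a_0 = 1; a_1 = 9/11; a_2 = 45/77; a_3 = 324/1309; a_4 = 891/9520


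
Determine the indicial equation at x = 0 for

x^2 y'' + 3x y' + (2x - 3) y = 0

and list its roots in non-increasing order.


Divide by x^2 to reach normal form y'' + P_1(x) y' + P_2(x) y = 0 with P_1(x) = 3/x and P_2(x) = 2/x - 3/x^2.
x = 0 is a singular point because the y'-coefficient 3/x has a pole at x = 0 and the y-coefficient 2/x - 3/x^2 has a pole at x = 0.
It is a regular singular point because x P_1(x) = p(x) = 3 and x^2 P_2(x) = q(x) = 2x - 3 are polynomials, hence analytic at x = 0.
p(0) = 3,  q(0) = -3.
Indicial equation: r(r-1) + p(0) r + q(0) = 0, i.e. r^2 + (p(0) - 1) r + q(0) = 0, i.e. r^2 + 2 r - 3 = 0.
Discriminant: (2)^2 - 4(-3) = 16, so r = (-2 ± 4)/2.
Solving: r_1 = 1, r_2 = -3.

indicial: r^2 + 2 r - 3 = 0; roots r_1 = 1, r_2 = -3


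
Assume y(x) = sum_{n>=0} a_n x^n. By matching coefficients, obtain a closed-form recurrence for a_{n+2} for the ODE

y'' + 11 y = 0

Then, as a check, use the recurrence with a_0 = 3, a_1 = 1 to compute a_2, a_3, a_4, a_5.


Substitute y = sum_n a_n x^n into y'' + (const) y = 0.
y''(x) = sum_{n>=0} (n+2)(n+1) a_{n+2} x^n.
The ODE becomes sum_n [(n+2)(n+1) a_{n+2} + 11 a_n] x^n = 0.
Setting each coefficient to zero gives the recurrence:
  (n+2)(n+1) a_{n+2} + 11 a_n = 0,
  a_{n+2} = -11 / ((n+1)(n+2)) a_n.

Check with a_0 = 3, a_1 = 1 (apply the recurrence for n = 0, 1, 2, 3): a_0 = 3, a_1 = 1, a_2 = -33/2, a_3 = -11/6, a_4 = 121/8, a_5 = 121/120.

a_{n+2} = -11/((n+1)(n+2)) * a_n; check: a_0 = 3, a_1 = 1, a_2 = -33/2, a_3 = -11/6, a_4 = 121/8, a_5 = 121/120


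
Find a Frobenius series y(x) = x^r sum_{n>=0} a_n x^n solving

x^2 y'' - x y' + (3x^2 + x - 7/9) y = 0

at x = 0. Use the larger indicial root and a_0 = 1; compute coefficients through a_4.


Write in Frobenius form y'' + (p(x)/x) y' + (q(x)/x^2) y = 0:
  p(x) = -1,  q(x) = 3x^2 + x - 7/9.
Indicial equation: r(r-1) + (-1) r + (-7/9) = 0 -> roots r_1 = 7/3, r_2 = -1/3.
Take r = r_1 = 7/3. Let y(x) = x^r sum_{n>=0} a_n x^n with a_0 = 1.
Substitute y = x^r sum a_n x^n and match x^{r+n}. The recurrence is
  D(n) a_n + 1 a_{n-1} + 3 a_{n-2} = 0,  where D(n) = (r+n)(r+n-1) + (-1)(r+n) + (-7/9).
  a_n = [-1 a_{n-1} - 3 a_{n-2}] / D(n).
Since the indicial polynomial factors as (r - r_1)(r - r_2), D(n) = (r_1 + n - r_1)(r_1 + n - r_2) = n(n + 8/3).
Evaluating step by step (a_0 = 1):
  n = 1: D(1) = 1(1 + 8/3) = 11/3; numerator = -1(1) = -1; a_1 = (-1)/(11/3) = -3/11
  n = 2: D(2) = 2(2 + 8/3) = 28/3; numerator = -1(-3/11) - 3(1) = -30/11; a_2 = (-30/11)/(28/3) = -45/154
  n = 3: D(3) = 3(3 + 8/3) = 17; numerator = -1(-45/154) - 3(-3/11) = 171/154; a_3 = (171/154)/(17) = 171/2618
  n = 4: D(4) = 4(4 + 8/3) = 80/3; numerator = -1(171/2618) - 3(-45/154) = 1062/1309; a_4 = (1062/1309)/(80/3) = 1593/52360

r = 7/3; a_0 = 1; a_1 = -3/11; a_2 = -45/154; a_3 = 171/2618; a_4 = 1593/52360


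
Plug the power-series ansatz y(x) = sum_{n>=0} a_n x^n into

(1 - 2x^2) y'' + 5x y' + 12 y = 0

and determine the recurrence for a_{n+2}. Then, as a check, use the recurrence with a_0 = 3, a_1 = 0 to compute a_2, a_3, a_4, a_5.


Substitute y = sum_n a_n x^n.
(1 - 2 x^2) y'' contributes (n+2)(n+1) a_{n+2} - 2 n(n-1) a_n at x^n.
5 x y'(x) contributes 5 n a_n at x^n.
12 y(x) contributes 12 a_n at x^n.
Matching x^n: (n+2)(n+1) a_{n+2} + (-2 n(n-1) + 5 n + 12) a_n = 0.
Thus a_{n+2} = (2 n(n-1) - 5 n - 12) / ((n+1)(n+2)) * a_n.

Check with a_0 = 3, a_1 = 0 (apply the recurrence for n = 0, 1, 2, 3): a_0 = 3, a_1 = 0, a_2 = -18, a_3 = 0, a_4 = 27, a_5 = 0.

a_(n+2) = (2 n(n-1) - 5 n - 12) / ((n+1)(n+2)) * a_n; check: a_0 = 3, a_1 = 0, a_2 = -18, a_3 = 0, a_4 = 27, a_5 = 0


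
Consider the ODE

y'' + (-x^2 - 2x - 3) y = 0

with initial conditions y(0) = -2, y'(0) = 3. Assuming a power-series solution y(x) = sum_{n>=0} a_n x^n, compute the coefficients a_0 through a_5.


Ansatz: y(x) = sum_{n>=0} a_n x^n, so y'(x) = sum_{n>=1} n a_n x^(n-1) and y''(x) = sum_{n>=2} n(n-1) a_n x^(n-2).
Substitute into P(x) y'' + Q(x) y' + R(x) y = 0 with P(x) = 1, Q(x) = 0, R(x) = -x^2 - 2x - 3, and match powers of x.
Initial conditions: a_0 = -2, a_1 = 3.
Setting the coefficient of each power of x to zero and solving order by order (substituting the coefficients already found):
  x^0: 2 a_2 - 3 a_0 = 0  ->  2 a_2 = 3 a_0 = -6  ->  a_2 = -3
  x^1: 6 a_3 - 3 a_1 - 2 a_0 = 0  ->  6 a_3 = 3 a_1 + 2 a_0 = 5  ->  a_3 = 5/6
  x^2: 12 a_4 - 3 a_2 - 2 a_1 - a_0 = 0  ->  12 a_4 = 3 a_2 + 2 a_1 + a_0 = -5  ->  a_4 = -5/12
  x^3: 20 a_5 - 3 a_3 - 2 a_2 - a_1 = 0  ->  20 a_5 = 3 a_3 + 2 a_2 + a_1 = -1/2  ->  a_5 = -1/40
Truncated series: y(x) = -2 + 3 x - 3 x^2 + (5/6) x^3 - (5/12) x^4 - (1/40) x^5 + O(x^6).

a_0 = -2; a_1 = 3; a_2 = -3; a_3 = 5/6; a_4 = -5/12; a_5 = -1/40


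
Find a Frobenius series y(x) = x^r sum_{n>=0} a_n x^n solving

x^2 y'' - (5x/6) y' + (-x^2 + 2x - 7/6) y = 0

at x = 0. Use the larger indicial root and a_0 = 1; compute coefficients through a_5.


Write in Frobenius form y'' + (p(x)/x) y' + (q(x)/x^2) y = 0:
  p(x) = -5/6,  q(x) = -x^2 + 2x - 7/6.
Indicial equation: r(r-1) + (-5/6) r + (-7/6) = 0 -> roots r_1 = 7/3, r_2 = -1/2.
Take r = r_1 = 7/3. Let y(x) = x^r sum_{n>=0} a_n x^n with a_0 = 1.
Substitute y = x^r sum a_n x^n and match x^{r+n}. The recurrence is
  D(n) a_n + 2 a_{n-1} - 1 a_{n-2} = 0,  where D(n) = (r+n)(r+n-1) + (-5/6)(r+n) + (-7/6).
  a_n = [-2 a_{n-1} + 1 a_{n-2}] / D(n).
Since the indicial polynomial factors as (r - r_1)(r - r_2), D(n) = (r_1 + n - r_1)(r_1 + n - r_2) = n(n + 17/6).
Evaluating step by step (a_0 = 1):
  n = 1: D(1) = 1(1 + 17/6) = 23/6; numerator = -2(1) = -2; a_1 = (-2)/(23/6) = -12/23
  n = 2: D(2) = 2(2 + 17/6) = 29/3; numerator = -2(-12/23) + 1(1) = 47/23; a_2 = (47/23)/(29/3) = 141/667
  n = 3: D(3) = 3(3 + 17/6) = 35/2; numerator = -2(141/667) + 1(-12/23) = -630/667; a_3 = (-630/667)/(35/2) = -36/667
  n = 4: D(4) = 4(4 + 17/6) = 82/3; numerator = -2(-36/667) + 1(141/667) = 213/667; a_4 = (213/667)/(82/3) = 639/54694
  n = 5: D(5) = 5(5 + 17/6) = 235/6; numerator = -2(639/54694) + 1(-36/667) = -2115/27347; a_5 = (-2115/27347)/(235/6) = -54/27347

r = 7/3; a_0 = 1; a_1 = -12/23; a_2 = 141/667; a_3 = -36/667; a_4 = 639/54694; a_5 = -54/27347


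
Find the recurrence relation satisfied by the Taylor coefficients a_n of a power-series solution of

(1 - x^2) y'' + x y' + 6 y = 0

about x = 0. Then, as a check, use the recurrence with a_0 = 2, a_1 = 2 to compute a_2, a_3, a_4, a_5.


Substitute y = sum_n a_n x^n.
(1 - 1 x^2) y'' contributes (n+2)(n+1) a_{n+2} - n(n-1) a_n at x^n.
x y'(x) contributes n a_n at x^n.
6 y(x) contributes 6 a_n at x^n.
Matching x^n: (n+2)(n+1) a_{n+2} + (-n(n-1) + n + 6) a_n = 0.
Thus a_{n+2} = (n(n-1) - n - 6) / ((n+1)(n+2)) * a_n.

Check with a_0 = 2, a_1 = 2 (apply the recurrence for n = 0, 1, 2, 3): a_0 = 2, a_1 = 2, a_2 = -6, a_3 = -7/3, a_4 = 3, a_5 = 7/20.

a_(n+2) = (n(n-1) - n - 6) / ((n+1)(n+2)) * a_n; check: a_0 = 2, a_1 = 2, a_2 = -6, a_3 = -7/3, a_4 = 3, a_5 = 7/20


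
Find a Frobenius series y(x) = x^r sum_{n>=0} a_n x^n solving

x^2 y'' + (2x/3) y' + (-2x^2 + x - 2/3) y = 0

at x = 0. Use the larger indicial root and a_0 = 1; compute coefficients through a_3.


Write in Frobenius form y'' + (p(x)/x) y' + (q(x)/x^2) y = 0:
  p(x) = 2/3,  q(x) = -2x^2 + x - 2/3.
Indicial equation: r(r-1) + (2/3) r + (-2/3) = 0 -> roots r_1 = 1, r_2 = -2/3.
Take r = r_1 = 1. Let y(x) = x^r sum_{n>=0} a_n x^n with a_0 = 1.
Substitute y = x^r sum a_n x^n and match x^{r+n}. The recurrence is
  D(n) a_n + 1 a_{n-1} - 2 a_{n-2} = 0,  where D(n) = (r+n)(r+n-1) + (2/3)(r+n) + (-2/3).
  a_n = [-1 a_{n-1} + 2 a_{n-2}] / D(n).
Since the indicial polynomial factors as (r - r_1)(r - r_2), D(n) = (r_1 + n - r_1)(r_1 + n - r_2) = n(n + 5/3).
Evaluating step by step (a_0 = 1):
  n = 1: D(1) = 1(1 + 5/3) = 8/3; numerator = -1(1) = -1; a_1 = (-1)/(8/3) = -3/8
  n = 2: D(2) = 2(2 + 5/3) = 22/3; numerator = -1(-3/8) + 2(1) = 19/8; a_2 = (19/8)/(22/3) = 57/176
  n = 3: D(3) = 3(3 + 5/3) = 14; numerator = -1(57/176) + 2(-3/8) = -189/176; a_3 = (-189/176)/(14) = -27/352

r = 1; a_0 = 1; a_1 = -3/8; a_2 = 57/176; a_3 = -27/352


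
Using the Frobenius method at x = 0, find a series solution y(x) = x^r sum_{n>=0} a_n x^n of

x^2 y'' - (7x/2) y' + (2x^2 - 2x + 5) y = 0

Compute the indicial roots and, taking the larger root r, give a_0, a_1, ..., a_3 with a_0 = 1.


Write in Frobenius form y'' + (p(x)/x) y' + (q(x)/x^2) y = 0:
  p(x) = -7/2,  q(x) = 2x^2 - 2x + 5.
Indicial equation: r(r-1) + (-7/2) r + (5) = 0 -> roots r_1 = 5/2, r_2 = 2.
Take r = r_1 = 5/2. Let y(x) = x^r sum_{n>=0} a_n x^n with a_0 = 1.
Substitute y = x^r sum a_n x^n and match x^{r+n}. The recurrence is
  D(n) a_n - 2 a_{n-1} + 2 a_{n-2} = 0,  where D(n) = (r+n)(r+n-1) + (-7/2)(r+n) + (5).
  a_n = [2 a_{n-1} - 2 a_{n-2}] / D(n).
Since the indicial polynomial factors as (r - r_1)(r - r_2), D(n) = (r_1 + n - r_1)(r_1 + n - r_2) = n(n + 1/2).
Evaluating step by step (a_0 = 1):
  n = 1: D(1) = 1(1 + 1/2) = 3/2; numerator = 2(1) = 2; a_1 = (2)/(3/2) = 4/3
  n = 2: D(2) = 2(2 + 1/2) = 5; numerator = 2(4/3) - 2(1) = 2/3; a_2 = (2/3)/(5) = 2/15
  n = 3: D(3) = 3(3 + 1/2) = 21/2; numerator = 2(2/15) - 2(4/3) = -12/5; a_3 = (-12/5)/(21/2) = -8/35

r = 5/2; a_0 = 1; a_1 = 4/3; a_2 = 2/15; a_3 = -8/35


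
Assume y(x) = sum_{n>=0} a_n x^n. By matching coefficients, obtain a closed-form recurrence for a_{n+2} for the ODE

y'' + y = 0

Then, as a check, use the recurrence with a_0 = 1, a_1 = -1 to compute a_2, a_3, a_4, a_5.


Substitute y = sum_n a_n x^n into y'' + (const) y = 0.
y''(x) = sum_{n>=0} (n+2)(n+1) a_{n+2} x^n.
The ODE becomes sum_n [(n+2)(n+1) a_{n+2} + 1 a_n] x^n = 0.
Setting each coefficient to zero gives the recurrence:
  (n+2)(n+1) a_{n+2} + 1 a_n = 0,
  a_{n+2} = -1 / ((n+1)(n+2)) a_n.

Check with a_0 = 1, a_1 = -1 (apply the recurrence for n = 0, 1, 2, 3): a_0 = 1, a_1 = -1, a_2 = -1/2, a_3 = 1/6, a_4 = 1/24, a_5 = -1/120.

a_{n+2} = -1/((n+1)(n+2)) * a_n; check: a_0 = 1, a_1 = -1, a_2 = -1/2, a_3 = 1/6, a_4 = 1/24, a_5 = -1/120


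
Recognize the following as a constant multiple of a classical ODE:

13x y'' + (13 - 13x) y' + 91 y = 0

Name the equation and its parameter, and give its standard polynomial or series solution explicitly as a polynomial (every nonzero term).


All three coefficients share the factor 13; dividing through by 13 gives  x y'' + (1 - x) y' + 7 y = 0.
This matches the Laguerre equation x y'' + (1 - x) y' + n y = 0 with n = 7; the polynomial solution is L_7(x).
With y = sum_k a_k x^k, matching x^k gives (k+1)k a_{k+1} + (k+1) a_{k+1} - k a_k + n a_k = 0, i.e. (k+1)^2 a_{k+1} = (k - n) a_k = (k - 7) a_k. The right side vanishes at k = 7, so the series terminates at degree 7.
Standard normalization L_n(0) = 1 gives a_0 = 1. Work upward with a_{k+1} = (k - 7) a_k / (k+1)^2:
  a_1 = (0 - 7)(1) / 1^2 = -7/1 = -7
  a_2 = (1 - 7)(-7) / 2^2 = 42/4 = 21/2
  a_3 = (2 - 7)(21/2) / 3^2 = (-105/2)/9 = -35/6
  a_4 = (3 - 7)(-35/6) / 4^2 = (70/3)/16 = 35/24
  a_5 = (4 - 7)(35/24) / 5^2 = (-35/8)/25 = -7/40
  a_6 = (5 - 7)(-7/40) / 6^2 = (7/20)/36 = 7/720
  a_7 = (6 - 7)(7/720) / 7^2 = (-7/720)/49 = -1/5040
Hence L_7(x) = -x^7/5040 + 7 x^6/720 - 7 x^5/40 + 35 x^4/24 - 35 x^3/6 + 21 x^2/2 - 7 x + 1.

L_7(x); series = -x^7/5040 + 7 x^6/720 - 7 x^5/40 + 35 x^4/24 - 35 x^3/6 + 21 x^2/2 - 7 x + 1


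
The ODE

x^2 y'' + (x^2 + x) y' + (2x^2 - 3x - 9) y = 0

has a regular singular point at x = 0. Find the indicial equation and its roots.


Divide by x^2 to reach normal form y'' + P_1(x) y' + P_2(x) y = 0 with P_1(x) = 1 + 1/x and P_2(x) = 2 - 3/x - 9/x^2.
x = 0 is a singular point because the y'-coefficient 1 + 1/x has a pole at x = 0 and the y-coefficient 2 - 3/x - 9/x^2 has a pole at x = 0.
It is a regular singular point because x P_1(x) = p(x) = x + 1 and x^2 P_2(x) = q(x) = 2x^2 - 3x - 9 are polynomials, hence analytic at x = 0.
p(0) = 1,  q(0) = -9.
Indicial equation: r(r-1) + p(0) r + q(0) = 0, i.e. r^2 + (p(0) - 1) r + q(0) = 0, i.e. r^2 - 9 = 0.
Discriminant: (0)^2 - 4(-9) = 36, so r = (0 ± 6)/2.
Solving: r_1 = 3, r_2 = -3.

indicial: r^2 - 9 = 0; roots r_1 = 3, r_2 = -3


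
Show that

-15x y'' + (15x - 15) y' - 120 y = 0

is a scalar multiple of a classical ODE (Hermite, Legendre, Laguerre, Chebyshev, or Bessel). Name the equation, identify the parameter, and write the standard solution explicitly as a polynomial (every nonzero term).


All three coefficients share the factor -15; dividing through by -15 gives  x y'' + (1 - x) y' + 8 y = 0.
This matches the Laguerre equation x y'' + (1 - x) y' + n y = 0 with n = 8; the polynomial solution is L_8(x).
With y = sum_k a_k x^k, matching x^k gives (k+1)k a_{k+1} + (k+1) a_{k+1} - k a_k + n a_k = 0, i.e. (k+1)^2 a_{k+1} = (k - n) a_k = (k - 8) a_k. The right side vanishes at k = 8, so the series terminates at degree 8.
Standard normalization L_n(0) = 1 gives a_0 = 1. Work upward with a_{k+1} = (k - 8) a_k / (k+1)^2:
  a_1 = (0 - 8)(1) / 1^2 = -8/1 = -8
  a_2 = (1 - 8)(-8) / 2^2 = 56/4 = 14
  a_3 = (2 - 8)(14) / 3^2 = -84/9 = -28/3
  a_4 = (3 - 8)(-28/3) / 4^2 = (140/3)/16 = 35/12
  a_5 = (4 - 8)(35/12) / 5^2 = (-35/3)/25 = -7/15
  a_6 = (5 - 8)(-7/15) / 6^2 = (7/5)/36 = 7/180
  a_7 = (6 - 8)(7/180) / 7^2 = (-7/90)/49 = -1/630
  a_8 = (7 - 8)(-1/630) / 8^2 = (1/630)/64 = 1/40320
Hence L_8(x) = x^8/40320 - x^7/630 + 7 x^6/180 - 7 x^5/15 + 35 x^4/12 - 28 x^3/3 + 14 x^2 - 8 x + 1.

L_8(x); series = x^8/40320 - x^7/630 + 7 x^6/180 - 7 x^5/15 + 35 x^4/12 - 28 x^3/3 + 14 x^2 - 8 x + 1


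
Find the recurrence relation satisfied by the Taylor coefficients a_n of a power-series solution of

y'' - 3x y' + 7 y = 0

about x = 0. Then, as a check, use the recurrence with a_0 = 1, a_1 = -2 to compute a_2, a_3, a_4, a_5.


Substitute y = sum_n a_n x^n.
y''(x) has coefficient (n+2)(n+1) a_{n+2} at x^n;
-3 x y'(x) has coefficient -3 n a_n at x^n (shift);
7 y(x) has coefficient 7 a_n at x^n.
Matching x^n: (n+2)(n+1) a_{n+2} + (-3n + 7) a_n = 0.
Thus a_{n+2} = (3n - 7) / ((n+1)(n+2)) * a_n.

Check with a_0 = 1, a_1 = -2 (apply the recurrence for n = 0, 1, 2, 3): a_0 = 1, a_1 = -2, a_2 = -7/2, a_3 = 4/3, a_4 = 7/24, a_5 = 2/15.

a_(n+2) = (3n - 7) / ((n+1)(n+2)) * a_n; check: a_0 = 1, a_1 = -2, a_2 = -7/2, a_3 = 4/3, a_4 = 7/24, a_5 = 2/15


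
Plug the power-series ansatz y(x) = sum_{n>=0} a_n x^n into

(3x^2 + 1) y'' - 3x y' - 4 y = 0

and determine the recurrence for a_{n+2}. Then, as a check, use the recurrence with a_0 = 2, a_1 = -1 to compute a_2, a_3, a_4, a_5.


Substitute y = sum_n a_n x^n.
(1 + 3 x^2) y'' contributes (n+2)(n+1) a_{n+2} + 3 n(n-1) a_n at x^n.
-3 x y'(x) contributes -3 n a_n at x^n.
-4 y(x) contributes -4 a_n at x^n.
Matching x^n: (n+2)(n+1) a_{n+2} + (3 n(n-1) - 3 n - 4) a_n = 0.
Thus a_{n+2} = (-3 n(n-1) + 3 n + 4) / ((n+1)(n+2)) * a_n.

Check with a_0 = 2, a_1 = -1 (apply the recurrence for n = 0, 1, 2, 3): a_0 = 2, a_1 = -1, a_2 = 4, a_3 = -7/6, a_4 = 4/3, a_5 = 7/24.

a_(n+2) = (-3 n(n-1) + 3 n + 4) / ((n+1)(n+2)) * a_n; check: a_0 = 2, a_1 = -1, a_2 = 4, a_3 = -7/6, a_4 = 4/3, a_5 = 7/24


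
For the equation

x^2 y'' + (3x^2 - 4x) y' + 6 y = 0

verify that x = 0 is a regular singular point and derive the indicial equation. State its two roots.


Divide by x^2 to reach normal form y'' + P_1(x) y' + P_2(x) y = 0 with P_1(x) = 3 - 4/x and P_2(x) = 6/x^2.
x = 0 is a singular point because the y'-coefficient 3 - 4/x has a pole at x = 0 and the y-coefficient 6/x^2 has a pole at x = 0.
It is a regular singular point because x P_1(x) = p(x) = 3x - 4 and x^2 P_2(x) = q(x) = 6 are polynomials, hence analytic at x = 0.
p(0) = -4,  q(0) = 6.
Indicial equation: r(r-1) + p(0) r + q(0) = 0, i.e. r^2 + (p(0) - 1) r + q(0) = 0, i.e. r^2 - 5 r + 6 = 0.
Discriminant: (-5)^2 - 4(6) = 1, so r = (5 ± 1)/2.
Solving: r_1 = 3, r_2 = 2.

indicial: r^2 - 5 r + 6 = 0; roots r_1 = 3, r_2 = 2


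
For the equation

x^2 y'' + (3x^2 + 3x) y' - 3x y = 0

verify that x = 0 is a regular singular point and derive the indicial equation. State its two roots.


Divide by x^2 to reach normal form y'' + P_1(x) y' + P_2(x) y = 0 with P_1(x) = 3 + 3/x and P_2(x) = -3/x.
x = 0 is a singular point because the y'-coefficient 3 + 3/x has a pole at x = 0 and the y-coefficient -3/x has a pole at x = 0.
It is a regular singular point because x P_1(x) = p(x) = 3x + 3 and x^2 P_2(x) = q(x) = -3x are polynomials, hence analytic at x = 0.
p(0) = 3,  q(0) = 0.
Indicial equation: r(r-1) + p(0) r + q(0) = 0, i.e. r^2 + (p(0) - 1) r + q(0) = 0, i.e. r^2 + 2 r = 0.
Discriminant: (2)^2 - 4(0) = 4, so r = (-2 ± 2)/2.
Solving: r_1 = 0, r_2 = -2.

indicial: r^2 + 2 r = 0; roots r_1 = 0, r_2 = -2


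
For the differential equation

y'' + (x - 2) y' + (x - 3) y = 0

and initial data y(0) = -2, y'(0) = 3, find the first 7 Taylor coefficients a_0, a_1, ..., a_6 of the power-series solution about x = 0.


Ansatz: y(x) = sum_{n>=0} a_n x^n, so y'(x) = sum_{n>=1} n a_n x^(n-1) and y''(x) = sum_{n>=2} n(n-1) a_n x^(n-2).
Substitute into P(x) y'' + Q(x) y' + R(x) y = 0 with P(x) = 1, Q(x) = x - 2, R(x) = x - 3, and match powers of x.
Initial conditions: a_0 = -2, a_1 = 3.
Setting the coefficient of each power of x to zero and solving order by order (substituting the coefficients already found):
  x^0: 2 a_2 - 2 a_1 - 3 a_0 = 0  ->  2 a_2 = 2 a_1 + 3 a_0 = 0  ->  a_2 = 0
  x^1: 6 a_3 - 4 a_2 - 2 a_1 + a_0 = 0  ->  6 a_3 = 4 a_2 + 2 a_1 - a_0 = 8  ->  a_3 = 4/3
  x^2: 12 a_4 - 6 a_3 - a_2 + a_1 = 0  ->  12 a_4 = 6 a_3 + a_2 - a_1 = 5  ->  a_4 = 5/12
  x^3: 20 a_5 - 8 a_4 + a_2 = 0  ->  20 a_5 = 8 a_4 - a_2 = 10/3  ->  a_5 = 1/6
  x^4: 30 a_6 - 10 a_5 + a_4 + a_3 = 0  ->  30 a_6 = 10 a_5 - a_4 - a_3 = -1/12  ->  a_6 = -1/360
Truncated series: y(x) = -2 + 3 x + (4/3) x^3 + (5/12) x^4 + (1/6) x^5 - (1/360) x^6 + O(x^7).

a_0 = -2; a_1 = 3; a_2 = 0; a_3 = 4/3; a_4 = 5/12; a_5 = 1/6; a_6 = -1/360


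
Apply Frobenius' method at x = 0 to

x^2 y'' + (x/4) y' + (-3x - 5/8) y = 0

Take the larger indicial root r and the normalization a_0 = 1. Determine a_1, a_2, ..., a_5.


Write in Frobenius form y'' + (p(x)/x) y' + (q(x)/x^2) y = 0:
  p(x) = 1/4,  q(x) = -3x - 5/8.
Indicial equation: r(r-1) + (1/4) r + (-5/8) = 0 -> roots r_1 = 5/4, r_2 = -1/2.
Take r = r_1 = 5/4. Let y(x) = x^r sum_{n>=0} a_n x^n with a_0 = 1.
Substitute y = x^r sum a_n x^n and match x^{r+n}. The recurrence is
  D(n) a_n - 3 a_{n-1} = 0,  where D(n) = (r+n)(r+n-1) + (1/4)(r+n) + (-5/8).
  a_n = 3 / D(n) * a_{n-1}.
Since the indicial polynomial factors as (r - r_1)(r - r_2), D(n) = (r_1 + n - r_1)(r_1 + n - r_2) = n(n + 7/4).
Evaluating step by step (a_0 = 1):
  n = 1: D(1) = 1(1 + 7/4) = 11/4; numerator = 3(1) = 3; a_1 = (3)/(11/4) = 12/11
  n = 2: D(2) = 2(2 + 7/4) = 15/2; numerator = 3(12/11) = 36/11; a_2 = (36/11)/(15/2) = 24/55
  n = 3: D(3) = 3(3 + 7/4) = 57/4; numerator = 3(24/55) = 72/55; a_3 = (72/55)/(57/4) = 96/1045
  n = 4: D(4) = 4(4 + 7/4) = 23; numerator = 3(96/1045) = 288/1045; a_4 = (288/1045)/(23) = 288/24035
  n = 5: D(5) = 5(5 + 7/4) = 135/4; numerator = 3(288/24035) = 864/24035; a_5 = (864/24035)/(135/4) = 128/120175

r = 5/4; a_0 = 1; a_1 = 12/11; a_2 = 24/55; a_3 = 96/1045; a_4 = 288/24035; a_5 = 128/120175


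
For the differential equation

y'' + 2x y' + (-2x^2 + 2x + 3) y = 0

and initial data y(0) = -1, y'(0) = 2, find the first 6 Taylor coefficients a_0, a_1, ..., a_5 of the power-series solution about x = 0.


Ansatz: y(x) = sum_{n>=0} a_n x^n, so y'(x) = sum_{n>=1} n a_n x^(n-1) and y''(x) = sum_{n>=2} n(n-1) a_n x^(n-2).
Substitute into P(x) y'' + Q(x) y' + R(x) y = 0 with P(x) = 1, Q(x) = 2x, R(x) = -2x^2 + 2x + 3, and match powers of x.
Initial conditions: a_0 = -1, a_1 = 2.
Setting the coefficient of each power of x to zero and solving order by order (substituting the coefficients already found):
  x^0: 2 a_2 + 3 a_0 = 0  ->  2 a_2 = -3 a_0 = 3  ->  a_2 = 3/2
  x^1: 6 a_3 + 5 a_1 + 2 a_0 = 0  ->  6 a_3 = -5 a_1 - 2 a_0 = -8  ->  a_3 = -4/3
  x^2: 12 a_4 + 7 a_2 + 2 a_1 - 2 a_0 = 0  ->  12 a_4 = -7 a_2 - 2 a_1 + 2 a_0 = -33/2  ->  a_4 = -11/8
  x^3: 20 a_5 + 9 a_3 + 2 a_2 - 2 a_1 = 0  ->  20 a_5 = -9 a_3 - 2 a_2 + 2 a_1 = 13  ->  a_5 = 13/20
Truncated series: y(x) = -1 + 2 x + (3/2) x^2 - (4/3) x^3 - (11/8) x^4 + (13/20) x^5 + O(x^6).

a_0 = -1; a_1 = 2; a_2 = 3/2; a_3 = -4/3; a_4 = -11/8; a_5 = 13/20


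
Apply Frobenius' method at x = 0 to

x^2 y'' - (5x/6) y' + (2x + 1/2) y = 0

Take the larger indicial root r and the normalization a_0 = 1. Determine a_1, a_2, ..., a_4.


Write in Frobenius form y'' + (p(x)/x) y' + (q(x)/x^2) y = 0:
  p(x) = -5/6,  q(x) = 2x + 1/2.
Indicial equation: r(r-1) + (-5/6) r + (1/2) = 0 -> roots r_1 = 3/2, r_2 = 1/3.
Take r = r_1 = 3/2. Let y(x) = x^r sum_{n>=0} a_n x^n with a_0 = 1.
Substitute y = x^r sum a_n x^n and match x^{r+n}. The recurrence is
  D(n) a_n + 2 a_{n-1} = 0,  where D(n) = (r+n)(r+n-1) + (-5/6)(r+n) + (1/2).
  a_n = -2 / D(n) * a_{n-1}.
Since the indicial polynomial factors as (r - r_1)(r - r_2), D(n) = (r_1 + n - r_1)(r_1 + n - r_2) = n(n + 7/6).
Evaluating step by step (a_0 = 1):
  n = 1: D(1) = 1(1 + 7/6) = 13/6; numerator = -2(1) = -2; a_1 = (-2)/(13/6) = -12/13
  n = 2: D(2) = 2(2 + 7/6) = 19/3; numerator = -2(-12/13) = 24/13; a_2 = (24/13)/(19/3) = 72/247
  n = 3: D(3) = 3(3 + 7/6) = 25/2; numerator = -2(72/247) = -144/247; a_3 = (-144/247)/(25/2) = -288/6175
  n = 4: D(4) = 4(4 + 7/6) = 62/3; numerator = -2(-288/6175) = 576/6175; a_4 = (576/6175)/(62/3) = 864/191425

r = 3/2; a_0 = 1; a_1 = -12/13; a_2 = 72/247; a_3 = -288/6175; a_4 = 864/191425


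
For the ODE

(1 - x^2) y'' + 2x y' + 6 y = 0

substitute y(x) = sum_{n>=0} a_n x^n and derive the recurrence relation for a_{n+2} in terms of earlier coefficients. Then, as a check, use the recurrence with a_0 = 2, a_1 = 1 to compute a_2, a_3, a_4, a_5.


Substitute y = sum_n a_n x^n.
(1 - 1 x^2) y'' contributes (n+2)(n+1) a_{n+2} - n(n-1) a_n at x^n.
2 x y'(x) contributes 2 n a_n at x^n.
6 y(x) contributes 6 a_n at x^n.
Matching x^n: (n+2)(n+1) a_{n+2} + (-n(n-1) + 2 n + 6) a_n = 0.
Thus a_{n+2} = (n(n-1) - 2 n - 6) / ((n+1)(n+2)) * a_n.

Check with a_0 = 2, a_1 = 1 (apply the recurrence for n = 0, 1, 2, 3): a_0 = 2, a_1 = 1, a_2 = -6, a_3 = -4/3, a_4 = 4, a_5 = 2/5.

a_(n+2) = (n(n-1) - 2 n - 6) / ((n+1)(n+2)) * a_n; check: a_0 = 2, a_1 = 1, a_2 = -6, a_3 = -4/3, a_4 = 4, a_5 = 2/5


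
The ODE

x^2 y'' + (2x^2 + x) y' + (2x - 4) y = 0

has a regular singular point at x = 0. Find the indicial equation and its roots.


Divide by x^2 to reach normal form y'' + P_1(x) y' + P_2(x) y = 0 with P_1(x) = 2 + 1/x and P_2(x) = 2/x - 4/x^2.
x = 0 is a singular point because the y'-coefficient 2 + 1/x has a pole at x = 0 and the y-coefficient 2/x - 4/x^2 has a pole at x = 0.
It is a regular singular point because x P_1(x) = p(x) = 2x + 1 and x^2 P_2(x) = q(x) = 2x - 4 are polynomials, hence analytic at x = 0.
p(0) = 1,  q(0) = -4.
Indicial equation: r(r-1) + p(0) r + q(0) = 0, i.e. r^2 + (p(0) - 1) r + q(0) = 0, i.e. r^2 - 4 = 0.
Discriminant: (0)^2 - 4(-4) = 16, so r = (0 ± 4)/2.
Solving: r_1 = 2, r_2 = -2.

indicial: r^2 - 4 = 0; roots r_1 = 2, r_2 = -2


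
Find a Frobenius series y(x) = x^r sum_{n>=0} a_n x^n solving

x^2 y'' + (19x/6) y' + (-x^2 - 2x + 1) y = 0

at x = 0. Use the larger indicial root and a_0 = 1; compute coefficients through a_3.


Write in Frobenius form y'' + (p(x)/x) y' + (q(x)/x^2) y = 0:
  p(x) = 19/6,  q(x) = -x^2 - 2x + 1.
Indicial equation: r(r-1) + (19/6) r + (1) = 0 -> roots r_1 = -2/3, r_2 = -3/2.
Take r = r_1 = -2/3. Let y(x) = x^r sum_{n>=0} a_n x^n with a_0 = 1.
Substitute y = x^r sum a_n x^n and match x^{r+n}. The recurrence is
  D(n) a_n - 2 a_{n-1} - 1 a_{n-2} = 0,  where D(n) = (r+n)(r+n-1) + (19/6)(r+n) + (1).
  a_n = [2 a_{n-1} + 1 a_{n-2}] / D(n).
Since the indicial polynomial factors as (r - r_1)(r - r_2), D(n) = (r_1 + n - r_1)(r_1 + n - r_2) = n(n + 5/6).
Evaluating step by step (a_0 = 1):
  n = 1: D(1) = 1(1 + 5/6) = 11/6; numerator = 2(1) = 2; a_1 = (2)/(11/6) = 12/11
  n = 2: D(2) = 2(2 + 5/6) = 17/3; numerator = 2(12/11) + 1(1) = 35/11; a_2 = (35/11)/(17/3) = 105/187
  n = 3: D(3) = 3(3 + 5/6) = 23/2; numerator = 2(105/187) + 1(12/11) = 414/187; a_3 = (414/187)/(23/2) = 36/187

r = -2/3; a_0 = 1; a_1 = 12/11; a_2 = 105/187; a_3 = 36/187


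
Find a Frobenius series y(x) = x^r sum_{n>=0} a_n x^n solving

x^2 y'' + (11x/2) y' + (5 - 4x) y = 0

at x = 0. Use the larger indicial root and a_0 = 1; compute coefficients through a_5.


Write in Frobenius form y'' + (p(x)/x) y' + (q(x)/x^2) y = 0:
  p(x) = 11/2,  q(x) = 5 - 4x.
Indicial equation: r(r-1) + (11/2) r + (5) = 0 -> roots r_1 = -2, r_2 = -5/2.
Take r = r_1 = -2. Let y(x) = x^r sum_{n>=0} a_n x^n with a_0 = 1.
Substitute y = x^r sum a_n x^n and match x^{r+n}. The recurrence is
  D(n) a_n - 4 a_{n-1} = 0,  where D(n) = (r+n)(r+n-1) + (11/2)(r+n) + (5).
  a_n = 4 / D(n) * a_{n-1}.
Since the indicial polynomial factors as (r - r_1)(r - r_2), D(n) = (r_1 + n - r_1)(r_1 + n - r_2) = n(n + 1/2).
Evaluating step by step (a_0 = 1):
  n = 1: D(1) = 1(1 + 1/2) = 3/2; numerator = 4(1) = 4; a_1 = (4)/(3/2) = 8/3
  n = 2: D(2) = 2(2 + 1/2) = 5; numerator = 4(8/3) = 32/3; a_2 = (32/3)/(5) = 32/15
  n = 3: D(3) = 3(3 + 1/2) = 21/2; numerator = 4(32/15) = 128/15; a_3 = (128/15)/(21/2) = 256/315
  n = 4: D(4) = 4(4 + 1/2) = 18; numerator = 4(256/315) = 1024/315; a_4 = (1024/315)/(18) = 512/2835
  n = 5: D(5) = 5(5 + 1/2) = 55/2; numerator = 4(512/2835) = 2048/2835; a_5 = (2048/2835)/(55/2) = 4096/155925

r = -2; a_0 = 1; a_1 = 8/3; a_2 = 32/15; a_3 = 256/315; a_4 = 512/2835; a_5 = 4096/155925


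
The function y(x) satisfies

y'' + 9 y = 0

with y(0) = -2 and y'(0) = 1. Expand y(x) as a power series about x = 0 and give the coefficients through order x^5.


Ansatz: y(x) = sum_{n>=0} a_n x^n, so y'(x) = sum_{n>=1} n a_n x^(n-1) and y''(x) = sum_{n>=2} n(n-1) a_n x^(n-2).
Substitute into P(x) y'' + Q(x) y' + R(x) y = 0 with P(x) = 1, Q(x) = 0, R(x) = 9, and match powers of x.
Initial conditions: a_0 = -2, a_1 = 1.
Setting the coefficient of each power of x to zero and solving order by order (substituting the coefficients already found):
  x^0: 2 a_2 + 9 a_0 = 0  ->  2 a_2 = -9 a_0 = 18  ->  a_2 = 9
  x^1: 6 a_3 + 9 a_1 = 0  ->  6 a_3 = -9 a_1 = -9  ->  a_3 = -3/2
  x^2: 12 a_4 + 9 a_2 = 0  ->  12 a_4 = -9 a_2 = -81  ->  a_4 = -27/4
  x^3: 20 a_5 + 9 a_3 = 0  ->  20 a_5 = -9 a_3 = 27/2  ->  a_5 = 27/40
Truncated series: y(x) = -2 + x + 9 x^2 - (3/2) x^3 - (27/4) x^4 + (27/40) x^5 + O(x^6).

a_0 = -2; a_1 = 1; a_2 = 9; a_3 = -3/2; a_4 = -27/4; a_5 = 27/40


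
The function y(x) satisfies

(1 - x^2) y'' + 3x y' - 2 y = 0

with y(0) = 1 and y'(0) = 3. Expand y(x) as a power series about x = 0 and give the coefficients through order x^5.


Ansatz: y(x) = sum_{n>=0} a_n x^n, so y'(x) = sum_{n>=1} n a_n x^(n-1) and y''(x) = sum_{n>=2} n(n-1) a_n x^(n-2).
Substitute into P(x) y'' + Q(x) y' + R(x) y = 0 with P(x) = 1 - x^2, Q(x) = 3x, R(x) = -2, and match powers of x.
Initial conditions: a_0 = 1, a_1 = 3.
Setting the coefficient of each power of x to zero and solving order by order (substituting the coefficients already found):
  x^0: 2 a_2 - 2 a_0 = 0  ->  2 a_2 = 2 a_0 = 2  ->  a_2 = 1
  x^1: 6 a_3 + a_1 = 0  ->  6 a_3 = -a_1 = -3  ->  a_3 = -1/2
  x^2: 12 a_4 + 2 a_2 = 0  ->  12 a_4 = -2 a_2 = -2  ->  a_4 = -1/6
  x^3: 20 a_5 + a_3 = 0  ->  20 a_5 = -a_3 = 1/2  ->  a_5 = 1/40
Truncated series: y(x) = 1 + 3 x + x^2 - (1/2) x^3 - (1/6) x^4 + (1/40) x^5 + O(x^6).

a_0 = 1; a_1 = 3; a_2 = 1; a_3 = -1/2; a_4 = -1/6; a_5 = 1/40


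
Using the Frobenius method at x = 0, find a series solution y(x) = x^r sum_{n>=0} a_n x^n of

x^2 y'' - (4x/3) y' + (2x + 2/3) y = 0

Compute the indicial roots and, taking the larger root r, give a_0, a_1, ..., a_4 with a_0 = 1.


Write in Frobenius form y'' + (p(x)/x) y' + (q(x)/x^2) y = 0:
  p(x) = -4/3,  q(x) = 2x + 2/3.
Indicial equation: r(r-1) + (-4/3) r + (2/3) = 0 -> roots r_1 = 2, r_2 = 1/3.
Take r = r_1 = 2. Let y(x) = x^r sum_{n>=0} a_n x^n with a_0 = 1.
Substitute y = x^r sum a_n x^n and match x^{r+n}. The recurrence is
  D(n) a_n + 2 a_{n-1} = 0,  where D(n) = (r+n)(r+n-1) + (-4/3)(r+n) + (2/3).
  a_n = -2 / D(n) * a_{n-1}.
Since the indicial polynomial factors as (r - r_1)(r - r_2), D(n) = (r_1 + n - r_1)(r_1 + n - r_2) = n(n + 5/3).
Evaluating step by step (a_0 = 1):
  n = 1: D(1) = 1(1 + 5/3) = 8/3; numerator = -2(1) = -2; a_1 = (-2)/(8/3) = -3/4
  n = 2: D(2) = 2(2 + 5/3) = 22/3; numerator = -2(-3/4) = 3/2; a_2 = (3/2)/(22/3) = 9/44
  n = 3: D(3) = 3(3 + 5/3) = 14; numerator = -2(9/44) = -9/22; a_3 = (-9/22)/(14) = -9/308
  n = 4: D(4) = 4(4 + 5/3) = 68/3; numerator = -2(-9/308) = 9/154; a_4 = (9/154)/(68/3) = 27/10472

r = 2; a_0 = 1; a_1 = -3/4; a_2 = 9/44; a_3 = -9/308; a_4 = 27/10472


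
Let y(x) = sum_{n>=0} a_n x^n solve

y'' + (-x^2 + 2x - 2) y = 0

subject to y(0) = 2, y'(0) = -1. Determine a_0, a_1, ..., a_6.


Ansatz: y(x) = sum_{n>=0} a_n x^n, so y'(x) = sum_{n>=1} n a_n x^(n-1) and y''(x) = sum_{n>=2} n(n-1) a_n x^(n-2).
Substitute into P(x) y'' + Q(x) y' + R(x) y = 0 with P(x) = 1, Q(x) = 0, R(x) = -x^2 + 2x - 2, and match powers of x.
Initial conditions: a_0 = 2, a_1 = -1.
Setting the coefficient of each power of x to zero and solving order by order (substituting the coefficients already found):
  x^0: 2 a_2 - 2 a_0 = 0  ->  2 a_2 = 2 a_0 = 4  ->  a_2 = 2
  x^1: 6 a_3 - 2 a_1 + 2 a_0 = 0  ->  6 a_3 = 2 a_1 - 2 a_0 = -6  ->  a_3 = -1
  x^2: 12 a_4 - 2 a_2 + 2 a_1 - a_0 = 0  ->  12 a_4 = 2 a_2 - 2 a_1 + a_0 = 8  ->  a_4 = 2/3
  x^3: 20 a_5 - 2 a_3 + 2 a_2 - a_1 = 0  ->  20 a_5 = 2 a_3 - 2 a_2 + a_1 = -7  ->  a_5 = -7/20
  x^4: 30 a_6 - 2 a_4 + 2 a_3 - a_2 = 0  ->  30 a_6 = 2 a_4 - 2 a_3 + a_2 = 16/3  ->  a_6 = 8/45
Truncated series: y(x) = 2 - x + 2 x^2 - x^3 + (2/3) x^4 - (7/20) x^5 + (8/45) x^6 + O(x^7).

a_0 = 2; a_1 = -1; a_2 = 2; a_3 = -1; a_4 = 2/3; a_5 = -7/20; a_6 = 8/45


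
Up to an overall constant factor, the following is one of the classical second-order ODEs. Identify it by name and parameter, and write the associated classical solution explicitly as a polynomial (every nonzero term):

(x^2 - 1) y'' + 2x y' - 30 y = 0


All three coefficients share the factor -1; dividing through by -1 gives  (1 - x^2) y'' - 2x y' + 30 y = 0.
This matches the Legendre equation (1 - x^2) y'' - 2x y' + n(n+1) y = 0 (note the -2x y' term) with n(n+1) = 30, so n = 5; the polynomial solution is P_5(x).
With y = sum_k a_k x^k, matching x^k gives (k+2)(k+1) a_{k+2} = [k(k+1) - n(n+1)] a_k = (k - 5)(k + 6) a_k. The right side vanishes at k = 5, so the series with the parity of 5 terminates at degree 5.
Standard normalization (P_n(1) = 1): leading coefficient (2n)!/(2^n (n!)^2) = 3628800/(32*14400) = 63/8, so a_5 = 63/8. Work downward with a_k = (k+1)(k+2) a_{k+2} / ((k - 5)(k + 6)):
  a_3 = (4)(5)(63/8) / ((3 - 5)(3 + 6)) = (315/2)/(-18) = -35/4
  a_1 = (2)(3)(-35/4) / ((1 - 5)(1 + 6)) = (-105/2)/(-28) = 15/8
Hence P_5(x) = 63 x^5/8 - 35 x^3/4 + 15 x/8.

P_5(x); series = 63 x^5/8 - 35 x^3/4 + 15 x/8


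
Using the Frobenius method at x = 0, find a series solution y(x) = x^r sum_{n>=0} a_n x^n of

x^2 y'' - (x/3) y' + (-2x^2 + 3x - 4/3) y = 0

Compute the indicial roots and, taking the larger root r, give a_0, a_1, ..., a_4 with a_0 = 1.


Write in Frobenius form y'' + (p(x)/x) y' + (q(x)/x^2) y = 0:
  p(x) = -1/3,  q(x) = -2x^2 + 3x - 4/3.
Indicial equation: r(r-1) + (-1/3) r + (-4/3) = 0 -> roots r_1 = 2, r_2 = -2/3.
Take r = r_1 = 2. Let y(x) = x^r sum_{n>=0} a_n x^n with a_0 = 1.
Substitute y = x^r sum a_n x^n and match x^{r+n}. The recurrence is
  D(n) a_n + 3 a_{n-1} - 2 a_{n-2} = 0,  where D(n) = (r+n)(r+n-1) + (-1/3)(r+n) + (-4/3).
  a_n = [-3 a_{n-1} + 2 a_{n-2}] / D(n).
Since the indicial polynomial factors as (r - r_1)(r - r_2), D(n) = (r_1 + n - r_1)(r_1 + n - r_2) = n(n + 8/3).
Evaluating step by step (a_0 = 1):
  n = 1: D(1) = 1(1 + 8/3) = 11/3; numerator = -3(1) = -3; a_1 = (-3)/(11/3) = -9/11
  n = 2: D(2) = 2(2 + 8/3) = 28/3; numerator = -3(-9/11) + 2(1) = 49/11; a_2 = (49/11)/(28/3) = 21/44
  n = 3: D(3) = 3(3 + 8/3) = 17; numerator = -3(21/44) + 2(-9/11) = -135/44; a_3 = (-135/44)/(17) = -135/748
  n = 4: D(4) = 4(4 + 8/3) = 80/3; numerator = -3(-135/748) + 2(21/44) = 1119/748; a_4 = (1119/748)/(80/3) = 3357/59840

r = 2; a_0 = 1; a_1 = -9/11; a_2 = 21/44; a_3 = -135/748; a_4 = 3357/59840


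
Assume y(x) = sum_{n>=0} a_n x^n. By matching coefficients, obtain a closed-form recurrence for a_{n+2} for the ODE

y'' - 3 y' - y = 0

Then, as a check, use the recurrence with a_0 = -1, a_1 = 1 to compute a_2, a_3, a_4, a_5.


Substitute y = sum_n a_n x^n.
y''(x) has coefficient (n+2)(n+1) a_{n+2} at x^n;
-3 y'(x) has coefficient -3 (n+1) a_{n+1} at x^n;
-y(x) has coefficient -1 a_n at x^n.
Matching x^n: (n+2)(n+1) a_{n+2} - 3 (n+1) a_{n+1} - 1 a_n = 0.
Thus a_{n+2} = [3 (n+1) a_{n+1} + 1 a_n] / ((n+1)(n+2)).

Check with a_0 = -1, a_1 = 1 (apply the recurrence for n = 0, 1, 2, 3): a_0 = -1, a_1 = 1, a_2 = 1, a_3 = 7/6, a_4 = 23/24, a_5 = 19/30.

a_(n+2) = [3 (n+1) a_(n+1) + 1 a_n] / ((n+1)(n+2)); check: a_0 = -1, a_1 = 1, a_2 = 1, a_3 = 7/6, a_4 = 23/24, a_5 = 19/30


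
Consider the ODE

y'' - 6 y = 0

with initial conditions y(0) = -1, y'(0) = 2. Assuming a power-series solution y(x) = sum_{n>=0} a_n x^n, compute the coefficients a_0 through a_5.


Ansatz: y(x) = sum_{n>=0} a_n x^n, so y'(x) = sum_{n>=1} n a_n x^(n-1) and y''(x) = sum_{n>=2} n(n-1) a_n x^(n-2).
Substitute into P(x) y'' + Q(x) y' + R(x) y = 0 with P(x) = 1, Q(x) = 0, R(x) = -6, and match powers of x.
Initial conditions: a_0 = -1, a_1 = 2.
Setting the coefficient of each power of x to zero and solving order by order (substituting the coefficients already found):
  x^0: 2 a_2 - 6 a_0 = 0  ->  2 a_2 = 6 a_0 = -6  ->  a_2 = -3
  x^1: 6 a_3 - 6 a_1 = 0  ->  6 a_3 = 6 a_1 = 12  ->  a_3 = 2
  x^2: 12 a_4 - 6 a_2 = 0  ->  12 a_4 = 6 a_2 = -18  ->  a_4 = -3/2
  x^3: 20 a_5 - 6 a_3 = 0  ->  20 a_5 = 6 a_3 = 12  ->  a_5 = 3/5
Truncated series: y(x) = -1 + 2 x - 3 x^2 + 2 x^3 - (3/2) x^4 + (3/5) x^5 + O(x^6).

a_0 = -1; a_1 = 2; a_2 = -3; a_3 = 2; a_4 = -3/2; a_5 = 3/5


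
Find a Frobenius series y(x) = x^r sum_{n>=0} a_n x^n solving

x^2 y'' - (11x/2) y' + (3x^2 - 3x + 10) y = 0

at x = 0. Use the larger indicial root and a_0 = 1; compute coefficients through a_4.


Write in Frobenius form y'' + (p(x)/x) y' + (q(x)/x^2) y = 0:
  p(x) = -11/2,  q(x) = 3x^2 - 3x + 10.
Indicial equation: r(r-1) + (-11/2) r + (10) = 0 -> roots r_1 = 4, r_2 = 5/2.
Take r = r_1 = 4. Let y(x) = x^r sum_{n>=0} a_n x^n with a_0 = 1.
Substitute y = x^r sum a_n x^n and match x^{r+n}. The recurrence is
  D(n) a_n - 3 a_{n-1} + 3 a_{n-2} = 0,  where D(n) = (r+n)(r+n-1) + (-11/2)(r+n) + (10).
  a_n = [3 a_{n-1} - 3 a_{n-2}] / D(n).
Since the indicial polynomial factors as (r - r_1)(r - r_2), D(n) = (r_1 + n - r_1)(r_1 + n - r_2) = n(n + 3/2).
Evaluating step by step (a_0 = 1):
  n = 1: D(1) = 1(1 + 3/2) = 5/2; numerator = 3(1) = 3; a_1 = (3)/(5/2) = 6/5
  n = 2: D(2) = 2(2 + 3/2) = 7; numerator = 3(6/5) - 3(1) = 3/5; a_2 = (3/5)/(7) = 3/35
  n = 3: D(3) = 3(3 + 3/2) = 27/2; numerator = 3(3/35) - 3(6/5) = -117/35; a_3 = (-117/35)/(27/2) = -26/105
  n = 4: D(4) = 4(4 + 3/2) = 22; numerator = 3(-26/105) - 3(3/35) = -1; a_4 = (-1)/(22) = -1/22

r = 4; a_0 = 1; a_1 = 6/5; a_2 = 3/35; a_3 = -26/105; a_4 = -1/22
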